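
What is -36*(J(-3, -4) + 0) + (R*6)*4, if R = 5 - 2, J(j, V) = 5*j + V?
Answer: 756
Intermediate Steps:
J(j, V) = V + 5*j
R = 3
-36*(J(-3, -4) + 0) + (R*6)*4 = -36*((-4 + 5*(-3)) + 0) + (3*6)*4 = -36*((-4 - 15) + 0) + 18*4 = -36*(-19 + 0) + 72 = -36*(-19) + 72 = 684 + 72 = 756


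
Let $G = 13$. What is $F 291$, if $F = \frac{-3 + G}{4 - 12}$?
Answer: $- \frac{1455}{4} \approx -363.75$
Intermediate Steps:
$F = - \frac{5}{4}$ ($F = \frac{-3 + 13}{4 - 12} = \frac{10}{-8} = 10 \left(- \frac{1}{8}\right) = - \frac{5}{4} \approx -1.25$)
$F 291 = \left(- \frac{5}{4}\right) 291 = - \frac{1455}{4}$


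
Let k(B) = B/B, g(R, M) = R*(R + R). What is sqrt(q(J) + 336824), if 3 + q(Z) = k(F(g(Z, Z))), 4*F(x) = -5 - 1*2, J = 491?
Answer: sqrt(336822) ≈ 580.36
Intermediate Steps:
g(R, M) = 2*R**2 (g(R, M) = R*(2*R) = 2*R**2)
F(x) = -7/4 (F(x) = (-5 - 1*2)/4 = (-5 - 2)/4 = (1/4)*(-7) = -7/4)
k(B) = 1
q(Z) = -2 (q(Z) = -3 + 1 = -2)
sqrt(q(J) + 336824) = sqrt(-2 + 336824) = sqrt(336822)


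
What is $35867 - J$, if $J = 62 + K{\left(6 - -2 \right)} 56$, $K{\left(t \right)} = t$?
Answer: $35357$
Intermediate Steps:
$J = 510$ ($J = 62 + \left(6 - -2\right) 56 = 62 + \left(6 + 2\right) 56 = 62 + 8 \cdot 56 = 62 + 448 = 510$)
$35867 - J = 35867 - 510 = 35357$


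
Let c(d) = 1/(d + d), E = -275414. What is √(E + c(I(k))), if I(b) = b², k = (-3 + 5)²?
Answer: I*√17626494/8 ≈ 524.8*I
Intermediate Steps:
k = 4 (k = 2² = 4)
c(d) = 1/(2*d)
√(E + c(I(k))) = √(-275414 + 1/(2*(4²))) = √(-275414 + (½)/16) = √(-275414 + (½)*(1/16)) = √(-275414 + 1/32) = √(-8813247/32) = I*√17626494/8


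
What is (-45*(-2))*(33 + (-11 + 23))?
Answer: 4050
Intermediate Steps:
(-45*(-2))*(33 + (-11 + 23)) = 90*(33 + 12) = 90*45 = 4050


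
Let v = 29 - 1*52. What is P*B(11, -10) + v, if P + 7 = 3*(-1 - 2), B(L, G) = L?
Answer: -199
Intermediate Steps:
P = -16 (P = -7 + 3*(-1 - 2) = -7 + 3*(-3) = -7 - 9 = -16)
v = -23 (v = 29 - 52 = -23)
P*B(11, -10) + v = -16*11 - 23 = -176 - 23 = -199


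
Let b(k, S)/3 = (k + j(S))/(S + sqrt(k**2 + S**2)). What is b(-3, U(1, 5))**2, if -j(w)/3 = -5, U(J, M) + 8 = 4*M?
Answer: 144/(4 + sqrt(17))**2 ≈ 2.1823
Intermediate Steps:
U(J, M) = -8 + 4*M
j(w) = 15 (j(w) = -3*(-5) = 15)
b(k, S) = 3*(15 + k)/(S + sqrt(S**2 + k**2)) (b(k, S) = 3*((k + 15)/(S + sqrt(k**2 + S**2))) = 3*((15 + k)/(S + sqrt(S**2 + k**2))) = 3*(15 + k)/(S + sqrt(S**2 + k**2)))
b(-3, U(1, 5))**2 = (3*(15 - 3)/((-8 + 4*5) + sqrt((-8 + 4*5)**2 + (-3)**2)))**2 = (3*12/((-8 + 20) + sqrt((-8 + 20)**2 + 9)))**2 = (3*12/(12 + sqrt(12**2 + 9)))**2 = (3*12/(12 + sqrt(144 + 9)))**2 = (3*12/(12 + sqrt(153)))**2 = (3*12/(12 + 3*sqrt(17)))**2 = (36/(12 + 3*sqrt(17)))**2 = 1296/(12 + 3*sqrt(17))**2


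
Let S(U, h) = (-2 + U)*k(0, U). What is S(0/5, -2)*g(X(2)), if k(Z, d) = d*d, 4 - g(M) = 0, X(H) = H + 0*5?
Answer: 0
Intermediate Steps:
X(H) = H (X(H) = H + 0 = H)
g(M) = 4 (g(M) = 4 - 1*0 = 4 + 0 = 4)
k(Z, d) = d²
S(U, h) = U²*(-2 + U) (S(U, h) = (-2 + U)*U² = U²*(-2 + U))
S(0/5, -2)*g(X(2)) = ((0/5)²*(-2 + 0/5))*4 = ((0*(⅕))²*(-2 + 0*(⅕)))*4 = (0²*(-2 + 0))*4 = (0*(-2))*4 = 0*4 = 0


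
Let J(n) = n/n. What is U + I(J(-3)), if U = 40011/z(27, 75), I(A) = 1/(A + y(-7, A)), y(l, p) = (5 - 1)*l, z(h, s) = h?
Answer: 40010/27 ≈ 1481.9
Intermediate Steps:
y(l, p) = 4*l
J(n) = 1
I(A) = 1/(-28 + A) (I(A) = 1/(A + 4*(-7)) = 1/(A - 28) = 1/(-28 + A))
U = 13337/9 (U = 40011/27 = 40011*(1/27) = 13337/9 ≈ 1481.9)
U + I(J(-3)) = 13337/9 + 1/(-28 + 1) = 13337/9 + 1/(-27) = 13337/9 - 1/27 = 40010/27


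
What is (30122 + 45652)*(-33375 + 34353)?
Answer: 74106972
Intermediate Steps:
(30122 + 45652)*(-33375 + 34353) = 75774*978 = 74106972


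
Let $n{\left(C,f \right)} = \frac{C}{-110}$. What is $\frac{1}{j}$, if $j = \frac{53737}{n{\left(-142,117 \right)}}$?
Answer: $\frac{71}{2955535} \approx 2.4023 \cdot 10^{-5}$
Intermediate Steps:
$n{\left(C,f \right)} = - \frac{C}{110}$ ($n{\left(C,f \right)} = C \left(- \frac{1}{110}\right) = - \frac{C}{110}$)
$j = \frac{2955535}{71}$ ($j = \frac{53737}{\left(- \frac{1}{110}\right) \left(-142\right)} = \frac{53737}{\frac{71}{55}} = 53737 \cdot \frac{55}{71} = \frac{2955535}{71} \approx 41627.0$)
$\frac{1}{j} = \frac{1}{\frac{2955535}{71}} = \frac{71}{2955535}$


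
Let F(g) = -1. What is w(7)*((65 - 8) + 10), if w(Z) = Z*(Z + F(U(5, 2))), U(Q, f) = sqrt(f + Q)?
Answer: 2814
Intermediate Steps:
U(Q, f) = sqrt(Q + f)
w(Z) = Z*(-1 + Z) (w(Z) = Z*(Z - 1) = Z*(-1 + Z))
w(7)*((65 - 8) + 10) = (7*(-1 + 7))*((65 - 8) + 10) = (7*6)*(57 + 10) = 42*67 = 2814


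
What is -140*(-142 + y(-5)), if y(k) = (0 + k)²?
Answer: 16380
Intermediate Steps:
y(k) = k²
-140*(-142 + y(-5)) = -140*(-142 + (-5)²) = -140*(-142 + 25) = -140*(-117) = 16380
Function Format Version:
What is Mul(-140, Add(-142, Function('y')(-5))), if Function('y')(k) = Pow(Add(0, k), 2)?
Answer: 16380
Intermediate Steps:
Function('y')(k) = Pow(k, 2)
Mul(-140, Add(-142, Function('y')(-5))) = Mul(-140, Add(-142, Pow(-5, 2))) = Mul(-140, Add(-142, 25)) = Mul(-140, -117) = 16380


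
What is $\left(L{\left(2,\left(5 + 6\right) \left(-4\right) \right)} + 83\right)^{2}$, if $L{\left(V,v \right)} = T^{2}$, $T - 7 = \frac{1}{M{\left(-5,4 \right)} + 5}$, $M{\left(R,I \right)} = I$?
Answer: $\frac{117050761}{6561} \approx 17840.0$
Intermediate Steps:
$T = \frac{64}{9}$ ($T = 7 + \frac{1}{4 + 5} = 7 + \frac{1}{9} = \frac{64}{9} \approx 7.1111$)
$L{\left(V,v \right)} = \frac{4096}{81}$ ($L{\left(V,v \right)} = \left(\frac{64}{9}\right)^{2} = \frac{4096}{81}$)
$\left(L{\left(2,\left(5 + 6\right) \left(-4\right) \right)} + 83\right)^{2} = \left(\frac{4096}{81} + 83\right)^{2} = \left(\frac{10819}{81}\right)^{2} = \frac{117050761}{6561}$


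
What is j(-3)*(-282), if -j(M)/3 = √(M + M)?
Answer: 846*I*√6 ≈ 2072.3*I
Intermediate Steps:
j(M) = -3*√2*√M (j(M) = -3*√(M + M) = -3*√2*√M)
j(-3)*(-282) = -3*√2*√(-3)*(-282) = -3*√2*I*√3*(-282) = -3*I*√6*(-282) = 846*I*√6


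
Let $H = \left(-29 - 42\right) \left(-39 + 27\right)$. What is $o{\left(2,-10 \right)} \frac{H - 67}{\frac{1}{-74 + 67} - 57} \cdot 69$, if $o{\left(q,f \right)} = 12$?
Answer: $- \frac{227493}{20} \approx -11375.0$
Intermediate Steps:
$H = 852$ ($H = \left(-71\right) \left(-12\right) = 852$)
$o{\left(2,-10 \right)} \frac{H - 67}{\frac{1}{-74 + 67} - 57} \cdot 69 = 12 \frac{852 - 67}{\frac{1}{-74 + 67} - 57} \cdot 69 = 12 \frac{785}{\frac{1}{-7} - 57} \cdot 69 = 12 \frac{785}{- \frac{1}{7} - 57} \cdot 69 = 12 \frac{785}{- \frac{400}{7}} \cdot 69 = 12 \cdot 785 \left(- \frac{7}{400}\right) 69 = 12 \left(- \frac{1099}{80}\right) 69 = \left(- \frac{3297}{20}\right) 69 = - \frac{227493}{20}$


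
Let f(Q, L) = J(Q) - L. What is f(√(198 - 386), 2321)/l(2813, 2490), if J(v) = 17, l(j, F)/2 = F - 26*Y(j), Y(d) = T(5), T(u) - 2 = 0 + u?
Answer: -288/577 ≈ -0.49913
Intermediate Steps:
T(u) = 2 + u (T(u) = 2 + (0 + u) = 2 + u)
Y(d) = 7 (Y(d) = 2 + 5 = 7)
l(j, F) = -364 + 2*F (l(j, F) = 2*(F - 26*7) = 2*(F - 182) = 2*(-182 + F) = -364 + 2*F)
f(Q, L) = 17 - L
f(√(198 - 386), 2321)/l(2813, 2490) = (17 - 1*2321)/(-364 + 2*2490) = (17 - 2321)/(-364 + 4980) = -2304/4616 = -2304*1/4616 = -288/577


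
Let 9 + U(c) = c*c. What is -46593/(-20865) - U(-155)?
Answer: -167015749/6955 ≈ -24014.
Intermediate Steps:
U(c) = -9 + c**2 (U(c) = -9 + c*c = -9 + c**2)
-46593/(-20865) - U(-155) = -46593/(-20865) - (-9 + (-155)**2) = -46593*(-1/20865) - (-9 + 24025) = 15531/6955 - 1*24016 = 15531/6955 - 24016 = -167015749/6955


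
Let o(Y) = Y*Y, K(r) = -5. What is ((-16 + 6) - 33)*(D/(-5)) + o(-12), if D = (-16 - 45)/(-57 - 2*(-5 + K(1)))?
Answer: 29263/185 ≈ 158.18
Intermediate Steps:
o(Y) = Y**2
D = 61/37 (D = (-16 - 45)/(-57 - 2*(-5 - 5)) = -61/(-57 - 2*(-10)) = -61/(-57 + 20) = -61/(-37) = -61*(-1/37) = 61/37 ≈ 1.6486)
((-16 + 6) - 33)*(D/(-5)) + o(-12) = ((-16 + 6) - 33)*((61/37)/(-5)) + (-12)**2 = (-10 - 33)*((61/37)*(-1/5)) + 144 = -43*(-61/185) + 144 = 2623/185 + 144 = 29263/185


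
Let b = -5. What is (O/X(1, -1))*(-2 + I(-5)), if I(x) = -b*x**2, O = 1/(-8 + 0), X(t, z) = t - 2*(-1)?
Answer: -41/8 ≈ -5.1250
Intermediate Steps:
X(t, z) = 2 + t (X(t, z) = t + 2 = 2 + t)
O = -1/8 (O = 1/(-8) = -1/8 ≈ -0.12500)
I(x) = 5*x**2 (I(x) = -(-5)*x**2 = 5*x**2)
(O/X(1, -1))*(-2 + I(-5)) = (-1/(8*(2 + 1)))*(-2 + 5*(-5)**2) = (-1/8/3)*(-2 + 5*25) = (-1/8*1/3)*(-2 + 125) = -1/24*123 = -41/8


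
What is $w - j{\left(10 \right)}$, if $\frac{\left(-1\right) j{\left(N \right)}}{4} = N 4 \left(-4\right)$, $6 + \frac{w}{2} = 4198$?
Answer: $7744$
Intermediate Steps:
$w = 8384$ ($w = -12 + 2 \cdot 4198 = -12 + 8396 = 8384$)
$j{\left(N \right)} = 64 N$ ($j{\left(N \right)} = - 4 N 4 \left(-4\right) = - 4 N \left(-16\right) = - 4 \left(- 16 N\right) = 64 N$)
$w - j{\left(10 \right)} = 8384 - 64 \cdot 10 = 8384 - 640 = 7744$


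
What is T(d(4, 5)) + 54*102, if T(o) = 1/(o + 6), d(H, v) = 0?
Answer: 33049/6 ≈ 5508.2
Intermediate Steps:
T(o) = 1/(6 + o)
T(d(4, 5)) + 54*102 = 1/(6 + 0) + 54*102 = 1/6 + 5508 = ⅙ + 5508 = 33049/6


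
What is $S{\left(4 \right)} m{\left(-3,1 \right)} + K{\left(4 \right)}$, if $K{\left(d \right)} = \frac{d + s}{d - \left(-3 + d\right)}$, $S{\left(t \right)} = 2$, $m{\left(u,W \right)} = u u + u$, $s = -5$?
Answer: $\frac{35}{3} \approx 11.667$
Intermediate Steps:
$m{\left(u,W \right)} = u + u^{2}$ ($m{\left(u,W \right)} = u^{2} + u = u + u^{2}$)
$K{\left(d \right)} = - \frac{5}{3} + \frac{d}{3}$ ($K{\left(d \right)} = \frac{d - 5}{d - \left(-3 + d\right)} = \frac{-5 + d}{3} = \left(-5 + d\right) \frac{1}{3} = - \frac{5}{3} + \frac{d}{3}$)
$S{\left(4 \right)} m{\left(-3,1 \right)} + K{\left(4 \right)} = 2 \left(- 3 \left(1 - 3\right)\right) + \left(- \frac{5}{3} + \frac{1}{3} \cdot 4\right) = 2 \left(\left(-3\right) \left(-2\right)\right) + \left(- \frac{5}{3} + \frac{4}{3}\right) = 2 \cdot 6 - \frac{1}{3} = 12 - \frac{1}{3} = \frac{35}{3}$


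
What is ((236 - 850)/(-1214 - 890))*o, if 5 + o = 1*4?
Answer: -307/1052 ≈ -0.29183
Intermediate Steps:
o = -1 (o = -5 + 1*4 = -5 + 4 = -1)
((236 - 850)/(-1214 - 890))*o = ((236 - 850)/(-1214 - 890))*(-1) = -614/(-2104)*(-1) = -614*(-1/2104)*(-1) = (307/1052)*(-1) = -307/1052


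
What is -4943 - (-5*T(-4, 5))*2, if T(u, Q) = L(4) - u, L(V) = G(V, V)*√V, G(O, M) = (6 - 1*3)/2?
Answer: -4873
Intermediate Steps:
G(O, M) = 3/2 (G(O, M) = (6 - 3)*(½) = 3*(½) = 3/2)
L(V) = 3*√V/2
T(u, Q) = 3 - u (T(u, Q) = 3*√4/2 - u = (3/2)*2 - u = 3 - u)
-4943 - (-5*T(-4, 5))*2 = -4943 - (-5*(3 - 1*(-4)))*2 = -4943 - (-5*(3 + 4))*2 = -4943 - (-5*7)*2 = -4943 - (-35)*2 = -4943 - 1*(-70) = -4943 + 70 = -4873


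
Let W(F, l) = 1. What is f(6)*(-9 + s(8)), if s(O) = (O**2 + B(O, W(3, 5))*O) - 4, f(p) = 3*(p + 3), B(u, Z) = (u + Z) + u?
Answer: 5049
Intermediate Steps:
B(u, Z) = Z + 2*u (B(u, Z) = (Z + u) + u = Z + 2*u)
f(p) = 9 + 3*p (f(p) = 3*(3 + p) = 9 + 3*p)
s(O) = -4 + O**2 + O*(1 + 2*O) (s(O) = (O**2 + (1 + 2*O)*O) - 4 = (O**2 + O*(1 + 2*O)) - 4 = -4 + O**2 + O*(1 + 2*O))
f(6)*(-9 + s(8)) = (9 + 3*6)*(-9 + (-4 + 8 + 3*8**2)) = (9 + 18)*(-9 + (-4 + 8 + 3*64)) = 27*(-9 + (-4 + 8 + 192)) = 27*(-9 + 196) = 27*187 = 5049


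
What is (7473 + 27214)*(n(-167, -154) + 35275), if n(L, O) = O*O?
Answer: 2046220817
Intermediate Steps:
n(L, O) = O**2
(7473 + 27214)*(n(-167, -154) + 35275) = (7473 + 27214)*((-154)**2 + 35275) = 34687*(23716 + 35275) = 34687*58991 = 2046220817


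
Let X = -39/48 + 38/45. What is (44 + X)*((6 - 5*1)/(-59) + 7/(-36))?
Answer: -14234647/1529280 ≈ -9.3081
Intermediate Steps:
X = 23/720 (X = -39*1/48 + 38*(1/45) = -13/16 + 38/45 = 23/720 ≈ 0.031944)
(44 + X)*((6 - 5*1)/(-59) + 7/(-36)) = (44 + 23/720)*((6 - 5*1)/(-59) + 7/(-36)) = 31703*((6 - 5)*(-1/59) + 7*(-1/36))/720 = 31703*(1*(-1/59) - 7/36)/720 = 31703*(-1/59 - 7/36)/720 = (31703/720)*(-449/2124) = -14234647/1529280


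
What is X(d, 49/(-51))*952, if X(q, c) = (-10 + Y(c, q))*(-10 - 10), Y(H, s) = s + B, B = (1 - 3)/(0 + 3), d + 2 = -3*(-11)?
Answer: -1161440/3 ≈ -3.8715e+5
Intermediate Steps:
d = 31 (d = -2 - 3*(-11) = -2 + 33 = 31)
B = -2/3 ≈ -0.66667
Y(H, s) = -2/3 + s (Y(H, s) = s - 2/3 = -2/3 + s)
X(q, c) = 640/3 - 20*q (X(q, c) = (-10 + (-2/3 + q))*(-10 - 10) = (-32/3 + q)*(-20) = 640/3 - 20*q)
X(d, 49/(-51))*952 = (640/3 - 20*31)*952 = (640/3 - 620)*952 = -1220/3*952 = -1161440/3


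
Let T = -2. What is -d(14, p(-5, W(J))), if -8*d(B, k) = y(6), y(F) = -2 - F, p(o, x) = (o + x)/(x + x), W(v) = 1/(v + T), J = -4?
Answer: -1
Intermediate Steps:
W(v) = 1/(-2 + v) (W(v) = 1/(v - 2) = 1/(-2 + v))
p(o, x) = (o + x)/(2*x) (p(o, x) = (o + x)/((2*x)) = (o + x)*(1/(2*x)) = (o + x)/(2*x))
d(B, k) = 1 (d(B, k) = -(-2 - 1*6)/8 = -(-2 - 6)/8 = -⅛*(-8) = 1)
-d(14, p(-5, W(J))) = -1*1 = -1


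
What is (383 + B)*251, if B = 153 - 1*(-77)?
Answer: 153863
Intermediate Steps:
B = 230 (B = 153 + 77 = 230)
(383 + B)*251 = (383 + 230)*251 = 613*251 = 153863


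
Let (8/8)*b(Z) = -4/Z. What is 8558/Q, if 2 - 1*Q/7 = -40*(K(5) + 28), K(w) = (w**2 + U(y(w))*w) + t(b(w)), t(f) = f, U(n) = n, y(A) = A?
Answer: 4279/10815 ≈ 0.39565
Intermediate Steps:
b(Z) = -4/Z
K(w) = -4/w + 2*w**2 (K(w) = (w**2 + w*w) - 4/w = (w**2 + w**2) - 4/w = 2*w**2 - 4/w = -4/w + 2*w**2)
Q = 21630 (Q = 14 - (-280)*(2*(-2 + 5**3)/5 + 28) = 14 - (-280)*(2*(1/5)*(-2 + 125) + 28) = 14 - (-280)*(2*(1/5)*123 + 28) = 14 - (-280)*(246/5 + 28) = 14 - (-280)*386/5 = 14 - 7*(-3088) = 14 + 21616 = 21630)
8558/Q = 8558/21630 = 8558*(1/21630) = 4279/10815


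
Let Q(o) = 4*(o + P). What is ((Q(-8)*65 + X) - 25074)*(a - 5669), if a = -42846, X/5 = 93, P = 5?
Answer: 1231747335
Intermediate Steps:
Q(o) = 20 + 4*o (Q(o) = 4*(o + 5) = 4*(5 + o) = 20 + 4*o)
X = 465 (X = 5*93 = 465)
((Q(-8)*65 + X) - 25074)*(a - 5669) = (((20 + 4*(-8))*65 + 465) - 25074)*(-42846 - 5669) = (((20 - 32)*65 + 465) - 25074)*(-48515) = ((-12*65 + 465) - 25074)*(-48515) = ((-780 + 465) - 25074)*(-48515) = (-315 - 25074)*(-48515) = -25389*(-48515) = 1231747335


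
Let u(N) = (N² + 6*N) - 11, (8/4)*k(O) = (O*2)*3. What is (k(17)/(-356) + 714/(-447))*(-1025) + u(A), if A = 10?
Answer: 102538731/53044 ≈ 1933.1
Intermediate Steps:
k(O) = 3*O (k(O) = ((O*2)*3)/2 = ((2*O)*3)/2 = (6*O)/2 = 3*O)
u(N) = -11 + N² + 6*N
(k(17)/(-356) + 714/(-447))*(-1025) + u(A) = ((3*17)/(-356) + 714/(-447))*(-1025) + (-11 + 10² + 6*10) = (51*(-1/356) + 714*(-1/447))*(-1025) + (-11 + 100 + 60) = (-51/356 - 238/149)*(-1025) + 149 = -92327/53044*(-1025) + 149 = 94635175/53044 + 149 = 102538731/53044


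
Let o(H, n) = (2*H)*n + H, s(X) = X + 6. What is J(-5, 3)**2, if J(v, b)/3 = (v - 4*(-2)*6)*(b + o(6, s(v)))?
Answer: 7338681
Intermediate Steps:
s(X) = 6 + X
o(H, n) = H + 2*H*n (o(H, n) = 2*H*n + H = H + 2*H*n)
J(v, b) = 3*(48 + v)*(78 + b + 12*v) (J(v, b) = 3*((v - 4*(-2)*6)*(b + 6*(1 + 2*(6 + v)))) = 3*((v + 8*6)*(b + 6*(1 + (12 + 2*v)))) = 3*((v + 48)*(b + 6*(13 + 2*v))) = 3*((48 + v)*(b + (78 + 12*v))) = 3*((48 + v)*(78 + b + 12*v)) = 3*(48 + v)*(78 + b + 12*v))
J(-5, 3)**2 = (11232 + 36*(-5)**2 + 144*3 + 1962*(-5) + 3*3*(-5))**2 = (11232 + 36*25 + 432 - 9810 - 45)**2 = (11232 + 900 + 432 - 9810 - 45)**2 = 2709**2 = 7338681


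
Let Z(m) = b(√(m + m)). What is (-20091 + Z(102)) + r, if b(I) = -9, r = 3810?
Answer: -16290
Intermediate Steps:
Z(m) = -9
(-20091 + Z(102)) + r = (-20091 - 9) + 3810 = -20100 + 3810 = -16290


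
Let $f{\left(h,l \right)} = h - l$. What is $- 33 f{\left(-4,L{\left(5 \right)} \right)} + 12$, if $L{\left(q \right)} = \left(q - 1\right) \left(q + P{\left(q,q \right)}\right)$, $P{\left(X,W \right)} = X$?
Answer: $1464$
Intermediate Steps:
$L{\left(q \right)} = 2 q \left(-1 + q\right)$ ($L{\left(q \right)} = \left(q - 1\right) \left(q + q\right) = \left(-1 + q\right) 2 q = 2 q \left(-1 + q\right)$)
$- 33 f{\left(-4,L{\left(5 \right)} \right)} + 12 = - 33 \left(-4 - 2 \cdot 5 \left(-1 + 5\right)\right) + 12 = - 33 \left(-4 - 2 \cdot 5 \cdot 4\right) + 12 = - 33 \left(-4 - 40\right) + 12 = \left(-33\right) \left(-44\right) + 12 = 1452 + 12 = 1464$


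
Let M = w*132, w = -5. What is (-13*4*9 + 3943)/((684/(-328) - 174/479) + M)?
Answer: -136491050/26019657 ≈ -5.2457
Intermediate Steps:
M = -660 (M = -5*132 = -660)
(-13*4*9 + 3943)/((684/(-328) - 174/479) + M) = (-13*4*9 + 3943)/((684/(-328) - 174/479) - 660) = (-52*9 + 3943)/((684*(-1/328) - 174*1/479) - 660) = (-468 + 3943)/((-171/82 - 174/479) - 660) = 3475/(-96177/39278 - 660) = 3475/(-26019657/39278) = 3475*(-39278/26019657) = -136491050/26019657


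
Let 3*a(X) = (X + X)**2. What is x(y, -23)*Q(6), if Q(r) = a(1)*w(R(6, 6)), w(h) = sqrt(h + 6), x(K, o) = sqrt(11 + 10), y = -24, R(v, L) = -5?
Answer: 4*sqrt(21)/3 ≈ 6.1101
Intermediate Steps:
x(K, o) = sqrt(21)
w(h) = sqrt(6 + h)
a(X) = 4*X**2/3 (a(X) = (X + X)**2/3 = (2*X)**2/3 = (4*X**2)/3 = 4*X**2/3)
Q(r) = 4/3 (Q(r) = ((4/3)*1**2)*sqrt(6 - 5) = ((4/3)*1)*sqrt(1) = (4/3)*1 = 4/3)
x(y, -23)*Q(6) = sqrt(21)*(4/3) = 4*sqrt(21)/3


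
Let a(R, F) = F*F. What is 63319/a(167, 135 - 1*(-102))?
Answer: 63319/56169 ≈ 1.1273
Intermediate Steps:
a(R, F) = F²
63319/a(167, 135 - 1*(-102)) = 63319/((135 - 1*(-102))²) = 63319/((135 + 102)²) = 63319/(237²) = 63319/56169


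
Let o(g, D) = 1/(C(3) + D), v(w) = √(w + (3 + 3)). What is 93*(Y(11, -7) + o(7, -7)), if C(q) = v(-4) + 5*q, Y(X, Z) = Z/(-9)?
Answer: 253/3 - 3*√2/2 ≈ 82.212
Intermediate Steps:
Y(X, Z) = -Z/9 (Y(X, Z) = Z*(-⅑) = -Z/9)
v(w) = √(6 + w) (v(w) = √(w + 6) = √(6 + w))
C(q) = √2 + 5*q (C(q) = √(6 - 4) + 5*q = √2 + 5*q)
o(g, D) = 1/(15 + D + √2) (o(g, D) = 1/((√2 + 5*3) + D) = 1/((√2 + 15) + D) = 1/((15 + √2) + D) = 1/(15 + D + √2))
93*(Y(11, -7) + o(7, -7)) = 93*(-⅑*(-7) + 1/(15 - 7 + √2)) = 93*(7/9 + 1/(8 + √2)) = 217/3 + 93/(8 + √2)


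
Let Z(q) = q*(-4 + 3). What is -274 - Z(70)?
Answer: -204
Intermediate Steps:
Z(q) = -q (Z(q) = q*(-1) = -q)
-274 - Z(70) = -274 - (-1)*70 = -274 - 1*(-70) = -274 + 70 = -204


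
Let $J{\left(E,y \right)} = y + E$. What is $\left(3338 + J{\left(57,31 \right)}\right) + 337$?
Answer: $3763$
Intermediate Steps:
$J{\left(E,y \right)} = E + y$
$\left(3338 + J{\left(57,31 \right)}\right) + 337 = \left(3338 + \left(57 + 31\right)\right) + 337 = \left(3338 + 88\right) + 337 = 3426 + 337 = 3763$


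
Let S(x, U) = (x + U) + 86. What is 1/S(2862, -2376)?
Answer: 1/572 ≈ 0.0017483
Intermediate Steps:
S(x, U) = 86 + U + x (S(x, U) = (U + x) + 86 = 86 + U + x)
1/S(2862, -2376) = 1/(86 - 2376 + 2862) = 1/572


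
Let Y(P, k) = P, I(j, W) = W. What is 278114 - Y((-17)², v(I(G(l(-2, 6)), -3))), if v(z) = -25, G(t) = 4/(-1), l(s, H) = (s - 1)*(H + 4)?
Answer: 277825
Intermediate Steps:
l(s, H) = (-1 + s)*(4 + H)
G(t) = -4 (G(t) = 4*(-1) = -4)
278114 - Y((-17)², v(I(G(l(-2, 6)), -3))) = 278114 - 1*(-17)² = 278114 - 1*289 = 278114 - 289 = 277825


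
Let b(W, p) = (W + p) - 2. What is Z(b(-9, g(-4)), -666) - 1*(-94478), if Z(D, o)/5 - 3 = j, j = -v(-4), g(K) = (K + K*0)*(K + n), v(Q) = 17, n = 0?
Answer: 94408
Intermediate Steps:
g(K) = K² (g(K) = (K + K*0)*(K + 0) = (K + 0)*K = K*K = K²)
b(W, p) = -2 + W + p
j = -17 (j = -1*17 = -17)
Z(D, o) = -70 (Z(D, o) = 15 + 5*(-17) = 15 - 85 = -70)
Z(b(-9, g(-4)), -666) - 1*(-94478) = -70 - 1*(-94478) = -70 + 94478 = 94408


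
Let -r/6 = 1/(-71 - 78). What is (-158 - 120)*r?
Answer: -1668/149 ≈ -11.195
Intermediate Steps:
r = 6/149 (r = -6/(-71 - 78) = -6/(-149) = -6*(-1/149) = 6/149 ≈ 0.040268)
(-158 - 120)*r = (-158 - 120)*(6/149) = -278*6/149 = -1668/149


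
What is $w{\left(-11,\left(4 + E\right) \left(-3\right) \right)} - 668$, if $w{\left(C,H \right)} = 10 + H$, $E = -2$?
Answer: $-664$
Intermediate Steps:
$w{\left(-11,\left(4 + E\right) \left(-3\right) \right)} - 668 = \left(10 + \left(4 - 2\right) \left(-3\right)\right) - 668 = \left(10 + 2 \left(-3\right)\right) - 668 = \left(10 - 6\right) - 668 = 4 - 668 = -664$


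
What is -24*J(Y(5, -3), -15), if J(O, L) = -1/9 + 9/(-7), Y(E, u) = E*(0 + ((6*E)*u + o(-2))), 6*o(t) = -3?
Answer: 704/21 ≈ 33.524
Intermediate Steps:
o(t) = -1/2 (o(t) = (1/6)*(-3) = -1/2)
Y(E, u) = E*(-1/2 + 6*E*u) (Y(E, u) = E*(0 + ((6*E)*u - 1/2)) = E*(0 + (6*E*u - 1/2)) = E*(0 + (-1/2 + 6*E*u)) = E*(-1/2 + 6*E*u))
J(O, L) = -88/63 (J(O, L) = -1*1/9 + 9*(-1/7) = -1/9 - 9/7 = -88/63)
-24*J(Y(5, -3), -15) = -24*(-88/63) = 704/21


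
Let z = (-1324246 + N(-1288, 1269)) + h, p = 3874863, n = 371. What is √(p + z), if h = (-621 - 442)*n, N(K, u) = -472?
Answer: 2*√538943 ≈ 1468.3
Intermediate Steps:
h = -394373 (h = (-621 - 442)*371 = -1063*371 = -394373)
z = -1719091 (z = (-1324246 - 472) - 394373 = -1324718 - 394373 = -1719091)
√(p + z) = √(3874863 - 1719091) = √2155772 = 2*√538943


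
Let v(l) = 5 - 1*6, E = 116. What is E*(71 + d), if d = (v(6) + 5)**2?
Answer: 10092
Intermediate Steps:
v(l) = -1 (v(l) = 5 - 6 = -1)
d = 16 (d = (-1 + 5)**2 = 4**2 = 16)
E*(71 + d) = 116*(71 + 16) = 116*87 = 10092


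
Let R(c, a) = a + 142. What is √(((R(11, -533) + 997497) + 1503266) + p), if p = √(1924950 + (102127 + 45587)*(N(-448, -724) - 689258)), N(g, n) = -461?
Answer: √(2500372 + 2*I*√25469806854) ≈ 1584.5 + 100.72*I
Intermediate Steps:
R(c, a) = 142 + a
p = 2*I*√25469806854 (p = √(1924950 + (102127 + 45587)*(-461 - 689258)) = √(1924950 + 147714*(-689719)) = √(1924950 - 101881152366) = √(-101879227416) = 2*I*√25469806854 ≈ 3.1919e+5*I)
√(((R(11, -533) + 997497) + 1503266) + p) = √((((142 - 533) + 997497) + 1503266) + 2*I*√25469806854) = √(((-391 + 997497) + 1503266) + 2*I*√25469806854) = √((997106 + 1503266) + 2*I*√25469806854) = √(2500372 + 2*I*√25469806854)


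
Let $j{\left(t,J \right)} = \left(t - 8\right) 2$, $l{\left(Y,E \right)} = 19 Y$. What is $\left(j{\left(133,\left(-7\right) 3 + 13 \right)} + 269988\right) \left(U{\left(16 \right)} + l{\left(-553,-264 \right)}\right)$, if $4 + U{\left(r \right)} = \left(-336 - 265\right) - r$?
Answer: $-3007208464$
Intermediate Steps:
$U{\left(r \right)} = -605 - r$ ($U{\left(r \right)} = -4 - \left(601 + r\right) = -605 - r$)
$j{\left(t,J \right)} = -16 + 2 t$ ($j{\left(t,J \right)} = \left(-8 + t\right) 2 = -16 + 2 t$)
$\left(j{\left(133,\left(-7\right) 3 + 13 \right)} + 269988\right) \left(U{\left(16 \right)} + l{\left(-553,-264 \right)}\right) = \left(\left(-16 + 2 \cdot 133\right) + 269988\right) \left(\left(-605 - 16\right) + 19 \left(-553\right)\right) = \left(\left(-16 + 266\right) + 269988\right) \left(\left(-605 - 16\right) - 10507\right) = \left(250 + 269988\right) \left(-621 - 10507\right) = 270238 \left(-11128\right) = -3007208464$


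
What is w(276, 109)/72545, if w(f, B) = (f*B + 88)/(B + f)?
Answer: 30172/27929825 ≈ 0.0010803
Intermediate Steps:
w(f, B) = (88 + B*f)/(B + f) (w(f, B) = (B*f + 88)/(B + f) = (88 + B*f)/(B + f))
w(276, 109)/72545 = ((88 + 109*276)/(109 + 276))/72545 = ((88 + 30084)/385)*(1/72545) = ((1/385)*30172)*(1/72545) = (30172/385)*(1/72545) = 30172/27929825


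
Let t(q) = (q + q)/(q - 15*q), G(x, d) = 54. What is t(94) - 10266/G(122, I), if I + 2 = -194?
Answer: -11986/63 ≈ -190.25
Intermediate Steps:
I = -196 (I = -2 - 194 = -196)
t(q) = -1/7 (t(q) = (2*q)/((-14*q)) = (2*q)*(-1/(14*q)) = -1/7)
t(94) - 10266/G(122, I) = -1/7 - 10266/54 = -1/7 - 1*1711/9 = -1/7 - 1711/9 = -11986/63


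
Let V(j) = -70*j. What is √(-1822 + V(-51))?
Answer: 2*√437 ≈ 41.809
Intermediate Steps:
√(-1822 + V(-51)) = √(-1822 - 70*(-51)) = √(-1822 + 3570) = √1748 = 2*√437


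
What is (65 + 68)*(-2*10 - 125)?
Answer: -19285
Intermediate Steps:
(65 + 68)*(-2*10 - 125) = 133*(-20 - 125) = 133*(-145) = -19285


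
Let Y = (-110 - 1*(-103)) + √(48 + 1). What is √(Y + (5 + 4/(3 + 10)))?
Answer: √897/13 ≈ 2.3038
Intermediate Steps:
Y = 0 (Y = (-110 + 103) + √49 = -7 + 7 = 0)
√(Y + (5 + 4/(3 + 10))) = √(0 + (5 + 4/(3 + 10))) = √(0 + (5 + 4/13)) = √(0 + 69/13) = √(69/13) = √897/13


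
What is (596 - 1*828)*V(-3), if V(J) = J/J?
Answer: -232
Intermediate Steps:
V(J) = 1
(596 - 1*828)*V(-3) = (596 - 1*828)*1 = (596 - 828)*1 = -232*1 = -232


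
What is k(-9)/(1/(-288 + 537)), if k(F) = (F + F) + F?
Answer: -6723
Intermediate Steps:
k(F) = 3*F (k(F) = 2*F + F = 3*F)
k(-9)/(1/(-288 + 537)) = (3*(-9))/(1/(-288 + 537)) = -27/(1/249) = -27/1/249 = -27*249 = -6723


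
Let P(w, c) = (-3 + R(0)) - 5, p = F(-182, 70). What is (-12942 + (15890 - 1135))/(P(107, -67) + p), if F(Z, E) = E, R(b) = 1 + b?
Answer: 259/9 ≈ 28.778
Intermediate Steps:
p = 70
P(w, c) = -7 (P(w, c) = (-3 + (1 + 0)) - 5 = (-3 + 1) - 5 = -2 - 5 = -7)
(-12942 + (15890 - 1135))/(P(107, -67) + p) = (-12942 + (15890 - 1135))/(-7 + 70) = (-12942 + 14755)/63 = 1813*(1/63) = 259/9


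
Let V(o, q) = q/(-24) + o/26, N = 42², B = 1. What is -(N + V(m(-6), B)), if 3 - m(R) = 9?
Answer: -550283/312 ≈ -1763.7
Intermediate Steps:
N = 1764
m(R) = -6 (m(R) = 3 - 1*9 = 3 - 9 = -6)
V(o, q) = -q/24 + o/26 (V(o, q) = q*(-1/24) + o*(1/26) = -q/24 + o/26)
-(N + V(m(-6), B)) = -(1764 + (-1/24*1 + (1/26)*(-6))) = -(1764 + (-1/24 - 3/13)) = -(1764 - 85/312) = -1*550283/312 = -550283/312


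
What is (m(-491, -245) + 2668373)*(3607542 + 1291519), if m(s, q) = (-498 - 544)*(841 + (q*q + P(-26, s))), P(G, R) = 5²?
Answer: -297765167633989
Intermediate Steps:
P(G, R) = 25
m(s, q) = -902372 - 1042*q² (m(s, q) = (-498 - 544)*(841 + (q*q + 25)) = -1042*(841 + (q² + 25)) = -1042*(841 + (25 + q²)) = -1042*(866 + q²) = -902372 - 1042*q²)
(m(-491, -245) + 2668373)*(3607542 + 1291519) = ((-902372 - 1042*(-245)²) + 2668373)*(3607542 + 1291519) = ((-902372 - 1042*60025) + 2668373)*4899061 = ((-902372 - 62546050) + 2668373)*4899061 = (-63448422 + 2668373)*4899061 = -60780049*4899061 = -297765167633989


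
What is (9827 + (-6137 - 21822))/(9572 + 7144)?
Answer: -1511/1393 ≈ -1.0847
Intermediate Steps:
(9827 + (-6137 - 21822))/(9572 + 7144) = (9827 - 27959)/16716 = -18132*1/16716 = -1511/1393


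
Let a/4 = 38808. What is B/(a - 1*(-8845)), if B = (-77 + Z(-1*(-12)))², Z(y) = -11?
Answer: 7744/164077 ≈ 0.047197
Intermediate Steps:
a = 155232 (a = 4*38808 = 155232)
B = 7744 (B = (-77 - 11)² = (-88)² = 7744)
B/(a - 1*(-8845)) = 7744/(155232 - 1*(-8845)) = 7744/(155232 + 8845) = 7744/164077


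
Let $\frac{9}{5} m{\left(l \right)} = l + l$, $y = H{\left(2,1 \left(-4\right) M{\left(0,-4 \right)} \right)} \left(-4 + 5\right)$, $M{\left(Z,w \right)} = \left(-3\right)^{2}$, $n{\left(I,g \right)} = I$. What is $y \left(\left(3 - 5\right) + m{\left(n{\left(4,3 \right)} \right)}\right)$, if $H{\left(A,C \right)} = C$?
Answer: $-88$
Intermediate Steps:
$M{\left(Z,w \right)} = 9$
$y = -36$ ($y = 1 \left(-4\right) 9 \left(-4 + 5\right) = \left(-4\right) 9 \cdot 1 = \left(-36\right) 1 = -36$)
$m{\left(l \right)} = \frac{10 l}{9}$ ($m{\left(l \right)} = \frac{5 \left(l + l\right)}{9} = \frac{5 \cdot 2 l}{9} = \frac{10 l}{9}$)
$y \left(\left(3 - 5\right) + m{\left(n{\left(4,3 \right)} \right)}\right) = - 36 \left(\left(3 - 5\right) + \frac{10}{9} \cdot 4\right) = - 36 \left(-2 + \frac{40}{9}\right) = \left(-36\right) \frac{22}{9} = -88$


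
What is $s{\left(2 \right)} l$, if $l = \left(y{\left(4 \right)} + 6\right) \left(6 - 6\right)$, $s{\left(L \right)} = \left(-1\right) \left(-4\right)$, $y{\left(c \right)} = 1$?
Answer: $0$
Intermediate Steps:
$s{\left(L \right)} = 4$
$l = 0$ ($l = \left(1 + 6\right) \left(6 - 6\right) = 7 \left(6 - 6\right) = 7 \cdot 0 = 0$)
$s{\left(2 \right)} l = 4 \cdot 0 = 0$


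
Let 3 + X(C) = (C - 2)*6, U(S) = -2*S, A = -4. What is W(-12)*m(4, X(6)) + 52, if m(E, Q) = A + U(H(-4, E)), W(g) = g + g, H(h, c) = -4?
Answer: -44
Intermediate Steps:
W(g) = 2*g
X(C) = -15 + 6*C (X(C) = -3 + (C - 2)*6 = -3 + (-2 + C)*6 = -3 + (-12 + 6*C) = -15 + 6*C)
m(E, Q) = 4 (m(E, Q) = -4 - 2*(-4) = -4 + 8 = 4)
W(-12)*m(4, X(6)) + 52 = (2*(-12))*4 + 52 = -24*4 + 52 = -96 + 52 = -44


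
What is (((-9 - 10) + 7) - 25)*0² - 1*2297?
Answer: -2297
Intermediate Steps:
(((-9 - 10) + 7) - 25)*0² - 1*2297 = ((-19 + 7) - 25)*0 - 2297 = (-12 - 25)*0 - 2297 = -37*0 - 2297 = 0 - 2297 = -2297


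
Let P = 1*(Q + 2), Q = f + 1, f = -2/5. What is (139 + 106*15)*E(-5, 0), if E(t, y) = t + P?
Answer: -20748/5 ≈ -4149.6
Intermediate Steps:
f = -2/5 (f = -2*1/5 = -2/5 ≈ -0.40000)
Q = 3/5 (Q = -2/5 + 1 = 3/5 ≈ 0.60000)
P = 13/5 (P = 1*(3/5 + 2) = 1*(13/5) = 13/5 ≈ 2.6000)
E(t, y) = 13/5 + t (E(t, y) = t + 13/5 = 13/5 + t)
(139 + 106*15)*E(-5, 0) = (139 + 106*15)*(13/5 - 5) = (139 + 1590)*(-12/5) = 1729*(-12/5) = -20748/5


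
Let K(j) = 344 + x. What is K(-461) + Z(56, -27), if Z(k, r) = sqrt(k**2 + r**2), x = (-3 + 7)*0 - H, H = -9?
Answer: 353 + sqrt(3865) ≈ 415.17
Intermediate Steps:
x = 9 (x = (-3 + 7)*0 - 1*(-9) = 4*0 + 9 = 0 + 9 = 9)
K(j) = 353 (K(j) = 344 + 9 = 353)
K(-461) + Z(56, -27) = 353 + sqrt(56**2 + (-27)**2) = 353 + sqrt(3136 + 729) = 353 + sqrt(3865)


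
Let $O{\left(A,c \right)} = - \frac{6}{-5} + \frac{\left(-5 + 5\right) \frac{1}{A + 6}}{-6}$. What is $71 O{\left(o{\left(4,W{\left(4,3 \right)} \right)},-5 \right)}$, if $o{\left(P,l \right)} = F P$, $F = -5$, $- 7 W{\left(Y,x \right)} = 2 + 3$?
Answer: $\frac{426}{5} \approx 85.2$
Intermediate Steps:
$W{\left(Y,x \right)} = - \frac{5}{7}$ ($W{\left(Y,x \right)} = - \frac{2 + 3}{7} = \left(- \frac{1}{7}\right) 5 = - \frac{5}{7}$)
$o{\left(P,l \right)} = - 5 P$
$O{\left(A,c \right)} = \frac{6}{5}$ ($O{\left(A,c \right)} = \left(-6\right) \left(- \frac{1}{5}\right) + \frac{0}{6 + A} \left(- \frac{1}{6}\right) = \frac{6}{5} + 0 \left(- \frac{1}{6}\right) = \frac{6}{5} + 0 = \frac{6}{5}$)
$71 O{\left(o{\left(4,W{\left(4,3 \right)} \right)},-5 \right)} = 71 \cdot \frac{6}{5} = \frac{426}{5}$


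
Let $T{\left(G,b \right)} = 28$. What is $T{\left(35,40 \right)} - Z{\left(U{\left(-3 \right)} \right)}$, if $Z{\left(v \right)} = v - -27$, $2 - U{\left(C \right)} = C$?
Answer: $-4$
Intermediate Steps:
$U{\left(C \right)} = 2 - C$
$Z{\left(v \right)} = 27 + v$ ($Z{\left(v \right)} = v + 27 = 27 + v$)
$T{\left(35,40 \right)} - Z{\left(U{\left(-3 \right)} \right)} = 28 - \left(27 + \left(2 - -3\right)\right) = 28 - \left(27 + \left(2 + 3\right)\right) = 28 - \left(27 + 5\right) = 28 - 32 = -4$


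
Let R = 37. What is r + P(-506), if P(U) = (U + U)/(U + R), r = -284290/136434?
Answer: 2369599/31993773 ≈ 0.074064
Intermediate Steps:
r = -142145/68217 (r = -284290*1/136434 = -142145/68217 ≈ -2.0837)
P(U) = 2*U/(37 + U) (P(U) = (U + U)/(U + 37) = (2*U)/(37 + U) = 2*U/(37 + U))
r + P(-506) = -142145/68217 + 2*(-506)/(37 - 506) = -142145/68217 + 2*(-506)/(-469) = -142145/68217 + 2*(-506)*(-1/469) = -142145/68217 + 1012/469 = 2369599/31993773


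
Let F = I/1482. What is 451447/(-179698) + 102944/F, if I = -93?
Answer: -9138436465385/5570638 ≈ -1.6405e+6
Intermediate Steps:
F = -31/494 (F = -93/1482 = -93*1/1482 = -31/494 ≈ -0.062753)
451447/(-179698) + 102944/F = 451447/(-179698) + 102944/(-31/494) = 451447*(-1/179698) + 102944*(-494/31) = -451447/179698 - 50854336/31 = -9138436465385/5570638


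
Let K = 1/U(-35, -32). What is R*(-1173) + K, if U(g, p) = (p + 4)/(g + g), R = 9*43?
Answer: -907897/2 ≈ -4.5395e+5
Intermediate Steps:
R = 387
U(g, p) = (4 + p)/(2*g) (U(g, p) = (4 + p)/((2*g)) = (4 + p)*(1/(2*g)) = (4 + p)/(2*g))
K = 5/2 (K = 1/((½)*(4 - 32)/(-35)) = 1/((½)*(-1/35)*(-28)) = 1/(⅖) = 5/2 ≈ 2.5000)
R*(-1173) + K = 387*(-1173) + 5/2 = -453951 + 5/2 = -907897/2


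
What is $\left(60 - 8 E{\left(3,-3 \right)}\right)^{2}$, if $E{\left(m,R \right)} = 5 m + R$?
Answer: $1296$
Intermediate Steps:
$E{\left(m,R \right)} = R + 5 m$
$\left(60 - 8 E{\left(3,-3 \right)}\right)^{2} = \left(60 - 8 \left(-3 + 5 \cdot 3\right)\right)^{2} = \left(60 - 8 \left(-3 + 15\right)\right)^{2} = \left(60 - 96\right)^{2} = \left(-36\right)^{2} = 1296$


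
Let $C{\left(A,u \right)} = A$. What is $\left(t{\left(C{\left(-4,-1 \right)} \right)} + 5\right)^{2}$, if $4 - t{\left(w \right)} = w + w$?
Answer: $289$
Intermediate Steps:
$t{\left(w \right)} = 4 - 2 w$ ($t{\left(w \right)} = 4 - \left(w + w\right) = 4 - 2 w$)
$\left(t{\left(C{\left(-4,-1 \right)} \right)} + 5\right)^{2} = \left(\left(4 - -8\right) + 5\right)^{2} = \left(\left(4 + 8\right) + 5\right)^{2} = \left(12 + 5\right)^{2} = 17^{2} = 289$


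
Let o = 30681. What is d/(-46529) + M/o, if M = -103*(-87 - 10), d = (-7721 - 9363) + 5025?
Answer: 119264774/203936607 ≈ 0.58481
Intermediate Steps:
d = -12059 (d = -17084 + 5025 = -12059)
M = 9991 (M = -103*(-97) = 9991)
d/(-46529) + M/o = -12059/(-46529) + 9991/30681 = -12059*(-1/46529) + 9991*(1/30681) = 12059/46529 + 9991/30681 = 119264774/203936607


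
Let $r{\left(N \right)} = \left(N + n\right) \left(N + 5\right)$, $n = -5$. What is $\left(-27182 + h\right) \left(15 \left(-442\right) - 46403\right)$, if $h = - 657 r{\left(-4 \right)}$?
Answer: $1127958877$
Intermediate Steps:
$r{\left(N \right)} = \left(-5 + N\right) \left(5 + N\right)$ ($r{\left(N \right)} = \left(N - 5\right) \left(N + 5\right) = \left(-5 + N\right) \left(5 + N\right)$)
$h = 5913$ ($h = - 657 \left(-25 + \left(-4\right)^{2}\right) = - 657 \left(-25 + 16\right) = \left(-657\right) \left(-9\right) = 5913$)
$\left(-27182 + h\right) \left(15 \left(-442\right) - 46403\right) = \left(-27182 + 5913\right) \left(15 \left(-442\right) - 46403\right) = - 21269 \left(-6630 - 46403\right) = \left(-21269\right) \left(-53033\right) = 1127958877$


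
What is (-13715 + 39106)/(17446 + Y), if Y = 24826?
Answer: 25391/42272 ≈ 0.60066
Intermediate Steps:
(-13715 + 39106)/(17446 + Y) = (-13715 + 39106)/(17446 + 24826) = 25391/42272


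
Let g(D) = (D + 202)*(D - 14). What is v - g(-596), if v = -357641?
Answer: -597981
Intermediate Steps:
g(D) = (-14 + D)*(202 + D) (g(D) = (202 + D)*(-14 + D) = (-14 + D)*(202 + D))
v - g(-596) = -357641 - (-2828 + (-596)**2 + 188*(-596)) = -357641 - (-2828 + 355216 - 112048) = -357641 - 1*240340 = -357641 - 240340 = -597981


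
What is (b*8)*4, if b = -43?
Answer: -1376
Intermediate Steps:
(b*8)*4 = -43*8*4 = -344*4 = -1376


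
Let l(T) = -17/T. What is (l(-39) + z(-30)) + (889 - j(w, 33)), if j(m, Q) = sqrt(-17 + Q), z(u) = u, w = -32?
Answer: 33362/39 ≈ 855.44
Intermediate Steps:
(l(-39) + z(-30)) + (889 - j(w, 33)) = (-17/(-39) - 30) + (889 - sqrt(-17 + 33)) = (-17*(-1/39) - 30) + (889 - sqrt(16)) = (17/39 - 30) + (889 - 1*4) = -1153/39 + (889 - 4) = -1153/39 + 885 = 33362/39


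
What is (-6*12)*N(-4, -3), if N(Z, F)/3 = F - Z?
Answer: -216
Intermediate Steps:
N(Z, F) = -3*Z + 3*F (N(Z, F) = 3*(F - Z) = -3*Z + 3*F)
(-6*12)*N(-4, -3) = (-6*12)*(-3*(-4) + 3*(-3)) = -72*(12 - 9) = -72*3 = -216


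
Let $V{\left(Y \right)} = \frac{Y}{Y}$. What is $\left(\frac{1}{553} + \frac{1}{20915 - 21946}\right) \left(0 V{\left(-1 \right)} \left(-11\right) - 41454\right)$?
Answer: $- \frac{2830716}{81449} \approx -34.754$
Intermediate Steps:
$V{\left(Y \right)} = 1$
$\left(\frac{1}{553} + \frac{1}{20915 - 21946}\right) \left(0 V{\left(-1 \right)} \left(-11\right) - 41454\right) = \left(\frac{1}{553} + \frac{1}{20915 - 21946}\right) \left(0 \cdot 1 \left(-11\right) - 41454\right) = \left(\frac{1}{553} + \frac{1}{-1031}\right) \left(0 \left(-11\right) - 41454\right) = \left(\frac{1}{553} - \frac{1}{1031}\right) \left(0 - 41454\right) = \frac{478}{570143} \left(-41454\right) = - \frac{2830716}{81449}$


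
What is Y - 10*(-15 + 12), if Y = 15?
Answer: 45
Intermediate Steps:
Y - 10*(-15 + 12) = 15 - 10*(-15 + 12) = 15 - 10*(-3) = 15 + 30 = 45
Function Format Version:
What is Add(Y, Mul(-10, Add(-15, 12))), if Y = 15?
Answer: 45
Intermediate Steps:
Add(Y, Mul(-10, Add(-15, 12))) = Add(15, Mul(-10, Add(-15, 12))) = Add(15, Mul(-10, -3)) = Add(15, 30) = 45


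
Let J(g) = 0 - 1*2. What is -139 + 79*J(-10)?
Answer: -297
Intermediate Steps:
J(g) = -2 (J(g) = 0 - 2 = -2)
-139 + 79*J(-10) = -139 + 79*(-2) = -139 - 158 = -297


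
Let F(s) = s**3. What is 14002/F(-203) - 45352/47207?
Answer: -380049837718/394906712389 ≈ -0.96238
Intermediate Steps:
14002/F(-203) - 45352/47207 = 14002/((-203)**3) - 45352/47207 = 14002/(-8365427) - 45352*1/47207 = 14002*(-1/8365427) - 45352/47207 = -14002/8365427 - 45352/47207 = -380049837718/394906712389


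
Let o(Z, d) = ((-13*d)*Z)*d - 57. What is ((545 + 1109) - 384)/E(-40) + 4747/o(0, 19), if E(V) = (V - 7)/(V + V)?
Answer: 5568091/2679 ≈ 2078.4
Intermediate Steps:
E(V) = (-7 + V)/(2*V) (E(V) = (-7 + V)/((2*V)) = (-7 + V)*(1/(2*V)) = (-7 + V)/(2*V))
o(Z, d) = -57 - 13*Z*d**2 (o(Z, d) = (-13*Z*d)*d - 57 = -13*Z*d**2 - 57 = -57 - 13*Z*d**2)
((545 + 1109) - 384)/E(-40) + 4747/o(0, 19) = ((545 + 1109) - 384)/(((1/2)*(-7 - 40)/(-40))) + 4747/(-57 - 13*0*19**2) = (1654 - 384)/(((1/2)*(-1/40)*(-47))) + 4747/(-57 - 13*0*361) = 1270/(47/80) + 4747/(-57 + 0) = 1270*(80/47) + 4747/(-57) = 101600/47 + 4747*(-1/57) = 101600/47 - 4747/57 = 5568091/2679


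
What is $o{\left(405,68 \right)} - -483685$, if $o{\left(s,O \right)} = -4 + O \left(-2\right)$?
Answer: $483545$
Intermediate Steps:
$o{\left(s,O \right)} = -4 - 2 O$
$o{\left(405,68 \right)} - -483685 = \left(-4 - 136\right) - -483685 = \left(-4 - 136\right) + 483685 = -140 + 483685 = 483545$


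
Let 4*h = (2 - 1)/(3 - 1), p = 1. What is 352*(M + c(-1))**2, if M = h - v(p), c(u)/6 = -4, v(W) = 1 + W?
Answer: 471339/2 ≈ 2.3567e+5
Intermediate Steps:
c(u) = -24 (c(u) = 6*(-4) = -24)
h = 1/8 (h = ((2 - 1)/(3 - 1))/4 = (1/2)/4 = (1*(1/2))/4 = (1/4)*(1/2) = 1/8 ≈ 0.12500)
M = -15/8 (M = 1/8 - (1 + 1) = 1/8 - 1*2 = 1/8 - 2 = -15/8 ≈ -1.8750)
352*(M + c(-1))**2 = 352*(-15/8 - 24)**2 = 352*(-207/8)**2 = 352*(42849/64) = 471339/2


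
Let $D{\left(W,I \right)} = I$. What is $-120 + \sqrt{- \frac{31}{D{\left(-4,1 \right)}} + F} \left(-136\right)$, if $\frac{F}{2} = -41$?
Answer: $-120 - 136 i \sqrt{113} \approx -120.0 - 1445.7 i$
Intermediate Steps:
$F = -82$ ($F = 2 \left(-41\right) = -82$)
$-120 + \sqrt{- \frac{31}{D{\left(-4,1 \right)}} + F} \left(-136\right) = -120 + \sqrt{- \frac{31}{1} - 82} \left(-136\right) = -120 + \sqrt{\left(-31\right) 1 - 82} \left(-136\right) = -120 + \sqrt{-31 - 82} \left(-136\right) = -120 + \sqrt{-113} \left(-136\right) = -120 + i \sqrt{113} \left(-136\right) = -120 - 136 i \sqrt{113}$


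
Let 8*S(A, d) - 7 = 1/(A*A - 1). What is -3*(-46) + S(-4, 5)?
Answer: 8333/60 ≈ 138.88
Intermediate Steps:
S(A, d) = 7/8 + 1/(8*(-1 + A²)) (S(A, d) = 7/8 + 1/(8*(A*A - 1)) = 7/8 + 1/(8*(A² - 1)) = 7/8 + 1/(8*(-1 + A²)))
-3*(-46) + S(-4, 5) = -3*(-46) + (-6 + 7*(-4)²)/(8*(-1 + (-4)²)) = 138 + (-6 + 7*16)/(8*(-1 + 16)) = 138 + (⅛)*(-6 + 112)/15 = 138 + (⅛)*(1/15)*106 = 138 + 53/60 = 8333/60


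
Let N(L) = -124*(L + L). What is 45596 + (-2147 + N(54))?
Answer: 30057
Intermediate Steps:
N(L) = -248*L
45596 + (-2147 + N(54)) = 45596 + (-2147 - 248*54) = 45596 + (-2147 - 13392) = 45596 - 15539 = 30057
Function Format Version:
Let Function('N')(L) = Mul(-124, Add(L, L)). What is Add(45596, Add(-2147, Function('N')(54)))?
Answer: 30057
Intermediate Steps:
Function('N')(L) = Mul(-248, L) (Function('N')(L) = Mul(-124, Mul(2, L)) = Mul(-248, L))
Add(45596, Add(-2147, Function('N')(54))) = Add(45596, Add(-2147, Mul(-248, 54))) = Add(45596, Add(-2147, -13392)) = Add(45596, -15539) = 30057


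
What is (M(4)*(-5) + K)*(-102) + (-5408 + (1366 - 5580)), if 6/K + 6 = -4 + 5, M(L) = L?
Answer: -37298/5 ≈ -7459.6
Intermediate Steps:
K = -6/5 (K = 6/(-6 + (-4 + 5)) = 6/(-6 + 1) = 6/(-5) = 6*(-1/5) = -6/5 ≈ -1.2000)
(M(4)*(-5) + K)*(-102) + (-5408 + (1366 - 5580)) = (4*(-5) - 6/5)*(-102) + (-5408 + (1366 - 5580)) = (-20 - 6/5)*(-102) + (-5408 - 4214) = -106/5*(-102) - 9622 = 10812/5 - 9622 = -37298/5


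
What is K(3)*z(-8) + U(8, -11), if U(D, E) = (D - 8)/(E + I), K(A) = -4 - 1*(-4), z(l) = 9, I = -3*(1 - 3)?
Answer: 0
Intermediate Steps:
I = 6 (I = -3*(-2) = 6)
K(A) = 0 (K(A) = -4 + 4 = 0)
U(D, E) = (-8 + D)/(6 + E) (U(D, E) = (D - 8)/(E + 6) = (-8 + D)/(6 + E))
K(3)*z(-8) + U(8, -11) = 0*9 + (-8 + 8)/(6 - 11) = 0 + 0/(-5) = 0 - 1/5*0 = 0 + 0 = 0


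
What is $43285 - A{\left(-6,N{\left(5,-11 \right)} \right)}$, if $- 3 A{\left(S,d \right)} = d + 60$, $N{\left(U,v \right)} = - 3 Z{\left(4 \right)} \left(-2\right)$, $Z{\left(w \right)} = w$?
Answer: $43313$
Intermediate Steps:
$N{\left(U,v \right)} = 24$ ($N{\left(U,v \right)} = \left(-3\right) 4 \left(-2\right) = \left(-12\right) \left(-2\right) = 24$)
$A{\left(S,d \right)} = -20 - \frac{d}{3}$ ($A{\left(S,d \right)} = - \frac{d + 60}{3} = - \frac{60 + d}{3} = -20 - \frac{d}{3}$)
$43285 - A{\left(-6,N{\left(5,-11 \right)} \right)} = 43285 - \left(-20 - 8\right) = 43285 - -28 = 43285 + 28 = 43313$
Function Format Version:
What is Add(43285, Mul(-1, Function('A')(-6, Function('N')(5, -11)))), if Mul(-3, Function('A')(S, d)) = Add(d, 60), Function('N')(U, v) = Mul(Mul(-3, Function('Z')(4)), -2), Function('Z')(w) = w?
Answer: 43313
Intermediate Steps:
Function('N')(U, v) = 24 (Function('N')(U, v) = Mul(Mul(-3, 4), -2) = Mul(-12, -2) = 24)
Function('A')(S, d) = Add(-20, Mul(Rational(-1, 3), d)) (Function('A')(S, d) = Mul(Rational(-1, 3), Add(d, 60)) = Mul(Rational(-1, 3), Add(60, d)) = Add(-20, Mul(Rational(-1, 3), d)))
Add(43285, Mul(-1, Function('A')(-6, Function('N')(5, -11)))) = Add(43285, Mul(-1, Add(-20, Mul(Rational(-1, 3), 24)))) = Add(43285, Mul(-1, Add(-20, -8))) = Add(43285, Mul(-1, -28)) = Add(43285, 28) = 43313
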